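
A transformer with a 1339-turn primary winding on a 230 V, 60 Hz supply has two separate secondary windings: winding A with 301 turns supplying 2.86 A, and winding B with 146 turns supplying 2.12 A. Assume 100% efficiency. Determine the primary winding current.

I_p ≈ 0.874 A

V_A = 230 × 301/1339 = 51.703 V; V_B = 230 × 146/1339 = 25.078 V.
P_out = V_A I_A + V_B I_B = 51.703×2.86 + 25.078×2.12 = 147.87 + 53.166 = 201.04 W.
Ideal ⇒ P_in = P_out, so I_p = P_out/V_p = 201.04/230 = 0.874 A.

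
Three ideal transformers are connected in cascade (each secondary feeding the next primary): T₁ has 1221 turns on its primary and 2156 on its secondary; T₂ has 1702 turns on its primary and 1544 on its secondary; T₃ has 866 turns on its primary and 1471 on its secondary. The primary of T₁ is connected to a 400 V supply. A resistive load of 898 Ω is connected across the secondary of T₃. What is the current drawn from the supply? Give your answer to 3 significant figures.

After T₁: V = 400.00 × 2156/1221 = 706.31 V.
After T₂: V = 706.31 × 1544/1702 = 640.74 V.
After T₃: V = 640.74 × 1471/866 = 1088.4 V.
I_load = 1088.4/898 = 1.2120 A, so P_out = 1088.4 × 1.2120 = 1319.1 W.
All ideal ⇒ P_in = P_out, so I_supply = 1319.1/400 = 3.30 A.

I_supply ≈ 3.30 A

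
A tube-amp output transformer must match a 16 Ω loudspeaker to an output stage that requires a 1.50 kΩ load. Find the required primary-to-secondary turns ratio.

Z_p/Z_s = (N_p/N_s)², so N_p/N_s = √(1500/16) = √93.8 = 9.68.

N_p/N_s ≈ 9.68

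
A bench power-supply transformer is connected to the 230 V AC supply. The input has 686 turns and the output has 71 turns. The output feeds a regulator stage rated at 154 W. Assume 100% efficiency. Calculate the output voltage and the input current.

V_out ≈ 23.8 V, I_in ≈ 0.670 A

V_out = V_in × N_out/N_in = 230 × 71/686 = 23.805 V.
I_out = P/V_out = 154/23.805 = 6.4693 A.
I_in = I_out × N_out/N_in = 6.4693 × 71/686 = 0.670 A.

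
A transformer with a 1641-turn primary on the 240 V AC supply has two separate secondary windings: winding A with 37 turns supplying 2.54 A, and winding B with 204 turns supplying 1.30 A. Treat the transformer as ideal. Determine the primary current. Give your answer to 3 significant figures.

I_p ≈ 0.219 A

V_A = 240 × 37/1641 = 5.4113 V; V_B = 240 × 204/1641 = 29.835 V.
P_out = V_A I_A + V_B I_B = 5.4113×2.54 + 29.835×1.30 = 13.745 + 38.786 = 52.531 W.
Ideal ⇒ P_in = P_out, so I_p = P_out/V_p = 52.531/240 = 0.219 A.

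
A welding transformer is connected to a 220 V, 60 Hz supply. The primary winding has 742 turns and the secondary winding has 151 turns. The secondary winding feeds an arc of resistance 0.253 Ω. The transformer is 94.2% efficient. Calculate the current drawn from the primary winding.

I_p ≈ 38.2 A

V_s = 220 × 151/742 = 44.771 V.
I_s = V_s/R = 44.771/0.253 = 176.96 A.
P_out = V_s I_s = 44.771 × 176.96 = 7922.7 W.
P_in = P_out/η = 7922.7/0.942 = 8410.5 W.
I_p = P_in/V_p = 8410.5/220 = 38.2 A.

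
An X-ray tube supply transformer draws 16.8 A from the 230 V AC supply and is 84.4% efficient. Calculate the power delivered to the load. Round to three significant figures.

P_out ≈ 3260 W

P_in = V_p I_p = 230 × 16.8 = 3864.0 W.
P_out = η P_in = 0.844 × 3864.0 = 3260 W.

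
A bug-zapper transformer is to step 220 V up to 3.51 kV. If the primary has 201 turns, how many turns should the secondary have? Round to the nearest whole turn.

N_s = 3207 turns

N_s/N_p = V_s/V_p, so N_s = 201 × 3510/220 = 3206.9 ≈ 3207 turns.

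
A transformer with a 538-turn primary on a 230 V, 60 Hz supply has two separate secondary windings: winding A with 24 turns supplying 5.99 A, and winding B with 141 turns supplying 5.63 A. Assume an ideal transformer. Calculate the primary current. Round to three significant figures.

V_A = 230 × 24/538 = 10.260 V; V_B = 230 × 141/538 = 60.279 V.
P_out = V_A I_A + V_B I_B = 10.260×5.99 + 60.279×5.63 = 61.459 + 339.37 = 400.83 W.
Ideal ⇒ P_in = P_out, so I_p = P_out/V_p = 400.83/230 = 1.74 A.

I_p ≈ 1.74 A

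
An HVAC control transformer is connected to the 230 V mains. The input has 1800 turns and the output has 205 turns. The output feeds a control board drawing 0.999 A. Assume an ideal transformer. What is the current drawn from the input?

I_in ≈ 0.114 A

For an ideal transformer I_in N_in = I_out N_out, so I_in = 0.999 × 205/1800 = 0.114 A.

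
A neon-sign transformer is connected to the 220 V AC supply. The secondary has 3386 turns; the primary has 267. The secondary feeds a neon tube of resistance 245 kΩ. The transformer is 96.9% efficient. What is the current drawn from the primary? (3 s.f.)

V_s = 220 × 3386/267 = 2790.0 V.
I_s = V_s/R = 2790.0/245000 = 0.011388 A.
P_out = V_s I_s = 2790.0 × 0.011388 = 31.771 W.
P_in = P_out/η = 31.771/0.969 = 32.787 W.
I_p = P_in/V_p = 32.787/220 = 0.149 A.

I_p ≈ 0.149 A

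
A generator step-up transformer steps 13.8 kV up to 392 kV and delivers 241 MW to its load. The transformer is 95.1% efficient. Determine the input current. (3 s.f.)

I_in ≈ 18400 A

P_in = P_out/η = 2.41×10^8/0.951 = 2.5342×10^8 W.
I_in = P_in/V_in = 2.5342×10^8/13800 = 18400 A.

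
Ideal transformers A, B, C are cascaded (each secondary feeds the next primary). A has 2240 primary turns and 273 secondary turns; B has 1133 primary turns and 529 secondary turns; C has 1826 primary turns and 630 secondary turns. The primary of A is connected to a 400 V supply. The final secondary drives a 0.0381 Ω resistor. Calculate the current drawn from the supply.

I_supply ≈ 4.05 A

Secondary of A: V = 400.00 × 273/2240 = 48.750 V.
Secondary of B: V = 48.750 × 529/1133 = 22.761 V.
Secondary of C: V = 22.761 × 630/1826 = 7.8531 V.
I_load = 7.8531/0.0381 = 206.12 A, so P_out = 7.8531 × 206.12 = 1618.7 W.
All ideal ⇒ P_in = P_out, so I_supply = 1618.7/400 = 4.05 A.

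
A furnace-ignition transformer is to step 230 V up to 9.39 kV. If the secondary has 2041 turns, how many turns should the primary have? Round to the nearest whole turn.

N_p = 50 turns

N_p/N_s = V_p/V_s, so N_p = 2041 × 230/9390 = 50.0 ≈ 50 turns.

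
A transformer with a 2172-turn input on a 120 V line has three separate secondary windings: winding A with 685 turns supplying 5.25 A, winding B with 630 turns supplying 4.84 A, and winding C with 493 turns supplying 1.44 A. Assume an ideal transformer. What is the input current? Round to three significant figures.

V_A = 120 × 685/2172 = 37.845 V; V_B = 120 × 630/2172 = 34.807 V; V_C = 120 × 493/2172 = 27.238 V.
P_out = V_A I_A + V_B I_B + V_C I_C = 37.845×5.25 + 34.807×4.84 + 27.238×1.44 = 198.69 + 168.46 + 39.222 = 406.37 W.
Ideal ⇒ P_in = P_out, so I_in = P_out/V_in = 406.37/120 = 3.39 A.

I_in ≈ 3.39 A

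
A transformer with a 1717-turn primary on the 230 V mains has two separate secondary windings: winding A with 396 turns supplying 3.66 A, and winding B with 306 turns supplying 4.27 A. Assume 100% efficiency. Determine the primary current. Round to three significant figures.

V_A = 230 × 396/1717 = 53.046 V; V_B = 230 × 306/1717 = 40.990 V.
P_out = V_A I_A + V_B I_B = 53.046×3.66 + 40.990×4.27 = 194.15 + 175.03 = 369.18 W.
Ideal ⇒ P_in = P_out, so I_p = P_out/V_p = 369.18/230 = 1.61 A.

I_p ≈ 1.61 A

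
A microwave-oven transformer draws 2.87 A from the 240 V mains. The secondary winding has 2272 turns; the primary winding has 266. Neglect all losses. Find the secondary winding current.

I_s ≈ 0.336 A

I_s/I_p = N_p/N_s, so I_s = 2.87 × 266/2272 = 0.336 A.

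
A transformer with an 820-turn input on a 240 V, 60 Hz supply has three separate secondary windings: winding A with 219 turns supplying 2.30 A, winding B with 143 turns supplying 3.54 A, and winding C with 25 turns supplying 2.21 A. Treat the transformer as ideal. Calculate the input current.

I_in ≈ 1.30 A

V_A = 240 × 219/820 = 64.098 V; V_B = 240 × 143/820 = 41.854 V; V_C = 240 × 25/820 = 7.3171 V.
P_out = V_A I_A + V_B I_B + V_C I_C = 64.098×2.30 + 41.854×3.54 + 7.3171×2.21 = 147.42 + 148.16 + 16.171 = 311.76 W.
Ideal ⇒ P_in = P_out, so I_in = P_out/V_in = 311.76/240 = 1.30 A.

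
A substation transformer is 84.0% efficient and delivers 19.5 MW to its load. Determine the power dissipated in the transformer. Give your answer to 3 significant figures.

P_in = P_out/η = 1.95×10^7/0.840 = 2.32143×10^7 W.
P_loss = P_in − P_out = 2.32143×10^7 − 1.95×10^7 = 3.71×10^6 W.

P_loss ≈ 3.71×10^6 W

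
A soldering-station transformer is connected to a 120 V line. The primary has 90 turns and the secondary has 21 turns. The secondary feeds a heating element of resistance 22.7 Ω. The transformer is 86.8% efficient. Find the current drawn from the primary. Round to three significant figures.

V_s = 120 × 21/90 = 28.000 V.
I_s = V_s/R = 28.000/22.7 = 1.2335 A.
P_out = V_s I_s = 28.000 × 1.2335 = 34.537 W.
P_in = P_out/η = 34.537/0.868 = 39.790 W.
I_p = P_in/V_p = 39.790/120 = 0.332 A.

I_p ≈ 0.332 A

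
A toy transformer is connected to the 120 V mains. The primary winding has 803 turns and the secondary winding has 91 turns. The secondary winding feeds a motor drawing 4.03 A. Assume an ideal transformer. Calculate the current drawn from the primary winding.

For an ideal transformer I_p N_p = I_s N_s, so I_p = 4.03 × 91/803 = 0.457 A.

I_p ≈ 0.457 A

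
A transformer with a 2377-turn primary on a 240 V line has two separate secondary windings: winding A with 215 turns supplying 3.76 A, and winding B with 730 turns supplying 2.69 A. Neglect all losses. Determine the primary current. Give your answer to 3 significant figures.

I_p ≈ 1.17 A

V_A = 240 × 215/2377 = 21.708 V; V_B = 240 × 730/2377 = 73.706 V.
P_out = V_A I_A + V_B I_B = 21.708×3.76 + 73.706×2.69 = 81.622 + 198.27 = 279.89 W.
Ideal ⇒ P_in = P_out, so I_p = P_out/V_p = 279.89/240 = 1.17 A.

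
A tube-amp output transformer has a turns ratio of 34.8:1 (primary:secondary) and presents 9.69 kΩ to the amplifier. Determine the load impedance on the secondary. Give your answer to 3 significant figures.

Z_s = Z_p/(N_p/N_s)² = 9690/34.8² = 8.00 Ω.

Z_s ≈ 8.00 Ω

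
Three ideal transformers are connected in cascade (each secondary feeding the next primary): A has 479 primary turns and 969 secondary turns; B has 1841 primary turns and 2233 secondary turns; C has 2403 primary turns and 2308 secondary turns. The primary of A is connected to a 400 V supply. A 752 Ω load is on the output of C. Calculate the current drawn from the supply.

After A: V = 400.00 × 969/479 = 809.19 V.
After B: V = 809.19 × 2233/1841 = 981.48 V.
After C: V = 981.48 × 2308/2403 = 942.68 V.
I_load = 942.68/752 = 1.2536 A, so P_out = 942.68 × 1.2536 = 1181.7 W.
All ideal ⇒ P_in = P_out, so I_supply = 1181.7/400 = 2.95 A.

I_supply ≈ 2.95 A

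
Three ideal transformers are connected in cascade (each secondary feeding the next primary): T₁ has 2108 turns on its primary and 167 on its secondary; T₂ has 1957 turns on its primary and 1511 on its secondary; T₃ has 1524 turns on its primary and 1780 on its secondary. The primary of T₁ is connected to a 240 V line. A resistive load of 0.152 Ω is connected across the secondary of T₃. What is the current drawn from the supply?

Secondary of T₁: V = 240.00 × 167/2108 = 19.013 V.
Secondary of T₂: V = 19.013 × 1511/1957 = 14.680 V.
Secondary of T₃: V = 14.680 × 1780/1524 = 17.146 V.
I_load = 17.146/0.152 = 112.80 A, so P_out = 17.146 × 112.80 = 1934.1 W.
All ideal ⇒ P_in = P_out, so I_supply = 1934.1/240 = 8.06 A.

I_supply ≈ 8.06 A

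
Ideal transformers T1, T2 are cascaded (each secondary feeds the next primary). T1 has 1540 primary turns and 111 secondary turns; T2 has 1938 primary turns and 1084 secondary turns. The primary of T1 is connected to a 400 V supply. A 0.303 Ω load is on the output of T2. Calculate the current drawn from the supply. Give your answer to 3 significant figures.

I_supply ≈ 2.15 A

Secondary of T1: V = 400.00 × 111/1540 = 28.831 V.
Secondary of T2: V = 28.831 × 1084/1938 = 16.126 V.
I_load = 16.126/0.303 = 53.222 A, so P_out = 16.126 × 53.222 = 858.29 W.
All ideal ⇒ P_in = P_out, so I_supply = 858.29/400 = 2.15 A.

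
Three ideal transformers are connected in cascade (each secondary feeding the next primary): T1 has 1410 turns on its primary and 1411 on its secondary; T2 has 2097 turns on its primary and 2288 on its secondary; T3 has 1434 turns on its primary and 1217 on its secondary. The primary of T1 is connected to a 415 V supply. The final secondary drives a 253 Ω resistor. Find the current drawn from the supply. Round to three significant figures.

After T1: V = 415.00 × 1411/1410 = 415.29 V.
After T2: V = 415.29 × 2288/2097 = 453.12 V.
After T3: V = 453.12 × 1217/1434 = 384.55 V.
I_load = 384.55/253 = 1.5200 A, so P_out = 384.55 × 1.5200 = 584.51 W.
All ideal ⇒ P_in = P_out, so I_supply = 584.51/415 = 1.41 A.

I_supply ≈ 1.41 A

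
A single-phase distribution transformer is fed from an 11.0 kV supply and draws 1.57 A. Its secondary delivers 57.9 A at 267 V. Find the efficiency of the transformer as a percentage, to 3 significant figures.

η ≈ 89.5%

P_in = 11000 × 1.57 = 17270.0 W.
P_out = 267 × 57.9 = 15459.3 W.
η = P_out/P_in = 15459.3/17270.0 = 0.895.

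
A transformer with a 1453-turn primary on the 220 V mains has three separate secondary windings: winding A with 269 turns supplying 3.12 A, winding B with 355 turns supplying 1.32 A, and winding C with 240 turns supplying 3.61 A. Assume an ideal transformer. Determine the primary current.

V_A = 220 × 269/1453 = 40.730 V; V_B = 220 × 355/1453 = 53.751 V; V_C = 220 × 240/1453 = 36.339 V.
P_out = V_A I_A + V_B I_B + V_C I_C = 40.730×3.12 + 53.751×1.32 + 36.339×3.61 = 127.08 + 70.951 + 131.18 = 329.21 W.
Ideal ⇒ P_in = P_out, so I_p = P_out/V_p = 329.21/220 = 1.50 A.

I_p ≈ 1.50 A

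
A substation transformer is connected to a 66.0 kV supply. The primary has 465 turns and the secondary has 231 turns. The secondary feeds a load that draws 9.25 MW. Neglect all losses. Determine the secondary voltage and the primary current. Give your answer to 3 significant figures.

V_s ≈ 32800 V, I_p ≈ 140 A

V_s = V_p × N_s/N_p = 66000 × 231/465 = 32787 V.
I_s = P/V_s = 9.25×10^6/32787 = 282.12 A.
I_p = I_s × N_s/N_p = 282.12 × 231/465 = 140 A.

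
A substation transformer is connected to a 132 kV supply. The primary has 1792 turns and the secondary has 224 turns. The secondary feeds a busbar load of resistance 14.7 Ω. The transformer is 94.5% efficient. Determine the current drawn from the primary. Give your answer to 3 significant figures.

I_p ≈ 148 A

V_s = 132000 × 224/1792 = 16500 V.
I_s = V_s/R = 16500/14.7 = 1122.4 A.
P_out = V_s I_s = 16500 × 1122.4 = 1.8520×10^7 W.
P_in = P_out/η = 1.8520×10^7/0.945 = 1.9598×10^7 W.
I_p = P_in/V_p = 1.9598×10^7/132000 = 148 A.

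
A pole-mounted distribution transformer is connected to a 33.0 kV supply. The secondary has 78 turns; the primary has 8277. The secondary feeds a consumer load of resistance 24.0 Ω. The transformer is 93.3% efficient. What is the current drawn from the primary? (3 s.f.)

I_p ≈ 0.131 A

V_s = 33000 × 78/8277 = 310.98 V.
I_s = V_s/R = 310.98/24.0 = 12.958 A.
P_out = V_s I_s = 310.98 × 12.958 = 4029.6 W.
P_in = P_out/η = 4029.6/0.933 = 4319.0 W.
I_p = P_in/V_p = 4319.0/33000 = 0.131 A.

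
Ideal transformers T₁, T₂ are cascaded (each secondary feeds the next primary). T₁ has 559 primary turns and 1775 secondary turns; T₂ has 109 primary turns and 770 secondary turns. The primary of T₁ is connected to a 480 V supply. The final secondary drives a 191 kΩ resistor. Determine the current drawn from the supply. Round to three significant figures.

Secondary of T₁: V = 480.00 × 1775/559 = 1524.2 V.
Secondary of T₂: V = 1524.2 × 770/109 = 10767 V.
I_load = 10767/191000 = 0.056371 A, so P_out = 10767 × 0.056371 = 606.95 W.
All ideal ⇒ P_in = P_out, so I_supply = 606.95/480 = 1.26 A.

I_supply ≈ 1.26 A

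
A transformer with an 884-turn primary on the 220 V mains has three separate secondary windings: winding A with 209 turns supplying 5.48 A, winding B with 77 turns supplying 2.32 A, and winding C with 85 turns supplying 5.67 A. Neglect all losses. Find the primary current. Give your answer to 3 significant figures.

V_A = 220 × 209/884 = 52.014 V; V_B = 220 × 77/884 = 19.163 V; V_C = 220 × 85/884 = 21.154 V.
P_out = V_A I_A + V_B I_B + V_C I_C = 52.014×5.48 + 19.163×2.32 + 21.154×5.67 = 285.03 + 44.458 + 119.94 = 449.43 W.
Ideal ⇒ P_in = P_out, so I_p = P_out/V_p = 449.43/220 = 2.04 A.

I_p ≈ 2.04 A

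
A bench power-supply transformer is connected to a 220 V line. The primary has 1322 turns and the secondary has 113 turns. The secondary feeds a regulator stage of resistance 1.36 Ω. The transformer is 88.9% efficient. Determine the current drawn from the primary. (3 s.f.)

I_p ≈ 1.33 A

V_s = 220 × 113/1322 = 18.805 V.
I_s = V_s/R = 18.805/1.36 = 13.827 A.
P_out = V_s I_s = 18.805 × 13.827 = 260.02 W.
P_in = P_out/η = 260.02/0.889 = 292.48 W.
I_p = P_in/V_p = 292.48/220 = 1.33 A.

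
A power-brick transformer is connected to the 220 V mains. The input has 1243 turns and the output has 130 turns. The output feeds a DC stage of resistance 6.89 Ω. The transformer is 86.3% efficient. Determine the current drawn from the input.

V_out = 220 × 130/1243 = 23.009 V.
I_out = V_out/R = 23.009/6.89 = 3.3395 A.
P_out = V_out I_out = 23.009 × 3.3395 = 76.837 W.
P_in = P_out/η = 76.837/0.863 = 89.035 W.
I_in = P_in/V_in = 89.035/220 = 0.405 A.

I_in ≈ 0.405 A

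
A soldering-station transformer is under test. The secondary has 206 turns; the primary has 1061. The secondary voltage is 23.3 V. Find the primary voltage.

V_p/V_s = N_p/N_s, so V_p = 23.3 × 1061/206 = 120 V.

V_p ≈ 120 V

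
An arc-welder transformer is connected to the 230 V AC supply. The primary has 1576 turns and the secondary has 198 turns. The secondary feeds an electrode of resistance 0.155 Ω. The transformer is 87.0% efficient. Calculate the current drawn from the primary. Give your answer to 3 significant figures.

I_p ≈ 26.9 A

V_s = 230 × 198/1576 = 28.896 V.
I_s = V_s/R = 28.896/0.155 = 186.43 A.
P_out = V_s I_s = 28.896 × 186.43 = 5386.9 W.
P_in = P_out/η = 5386.9/0.870 = 6191.9 W.
I_p = P_in/V_p = 6191.9/230 = 26.9 A.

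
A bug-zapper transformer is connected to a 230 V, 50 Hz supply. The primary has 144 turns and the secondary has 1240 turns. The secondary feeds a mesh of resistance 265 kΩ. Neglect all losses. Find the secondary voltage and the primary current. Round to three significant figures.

V_s = V_p × N_s/N_p = 230 × 1240/144 = 1980.6 V.
I_s = V_s/R = 1980.6/265000 = 0.0074738 A.
I_p = I_s × N_s/N_p = 0.0074738 × 1240/144 = 0.0644 A.

V_s ≈ 1980 V, I_p ≈ 0.0644 A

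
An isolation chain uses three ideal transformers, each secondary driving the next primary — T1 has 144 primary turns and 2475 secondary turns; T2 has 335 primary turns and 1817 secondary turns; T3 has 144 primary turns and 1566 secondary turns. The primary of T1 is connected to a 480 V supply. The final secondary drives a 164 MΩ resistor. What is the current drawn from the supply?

After T1: V = 480.00 × 2475/144 = 8250.0 V.
After T2: V = 8250.0 × 1817/335 = 44747 V.
After T3: V = 44747 × 1566/144 = 486620 V.
I_load = 486620/(1.64×10^8) = 0.0029672 A, so P_out = 486620 × 0.0029672 = 1443.9 W.
All ideal ⇒ P_in = P_out, so I_supply = 1443.9/480 = 3.01 A.

I_supply ≈ 3.01 A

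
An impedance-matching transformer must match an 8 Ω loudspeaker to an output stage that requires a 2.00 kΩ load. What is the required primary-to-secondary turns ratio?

Z_p/Z_s = (N_p/N_s)², so N_p/N_s = √(2000/8) = √250 = 15.8.

N_p/N_s ≈ 15.8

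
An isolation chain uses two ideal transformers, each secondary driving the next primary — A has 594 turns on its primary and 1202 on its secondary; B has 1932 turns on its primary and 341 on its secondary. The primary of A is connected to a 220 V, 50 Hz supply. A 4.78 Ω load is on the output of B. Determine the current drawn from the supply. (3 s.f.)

I_supply ≈ 5.87 A

After A: V = 220.00 × 1202/594 = 445.19 V.
After B: V = 445.19 × 341/1932 = 78.576 V.
I_load = 78.576/4.78 = 16.438 A, so P_out = 78.576 × 16.438 = 1291.7 W.
All ideal ⇒ P_in = P_out, so I_supply = 1291.7/220 = 5.87 A.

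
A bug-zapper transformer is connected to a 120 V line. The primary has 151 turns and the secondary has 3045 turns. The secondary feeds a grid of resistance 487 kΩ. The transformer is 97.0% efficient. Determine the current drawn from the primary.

I_p ≈ 0.103 A

V_s = 120 × 3045/151 = 2419.9 V.
I_s = V_s/R = 2419.9/487000 = 0.0049689 A.
P_out = V_s I_s = 2419.9 × 0.0049689 = 12.024 W.
P_in = P_out/η = 12.024/0.970 = 12.396 W.
I_p = P_in/V_p = 12.396/120 = 0.103 A.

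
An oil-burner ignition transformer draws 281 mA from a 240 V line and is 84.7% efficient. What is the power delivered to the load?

P_in = V_p I_p = 240 × 0.281 = 67.440 W.
P_out = η P_in = 0.847 × 67.440 = 57.1 W.

P_out ≈ 57.1 W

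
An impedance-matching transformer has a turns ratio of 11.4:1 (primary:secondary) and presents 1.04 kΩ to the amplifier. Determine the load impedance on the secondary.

Z_s ≈ 8.00 Ω

Z_s = Z_p/(N_p/N_s)² = 1040/11.4² = 8.00 Ω.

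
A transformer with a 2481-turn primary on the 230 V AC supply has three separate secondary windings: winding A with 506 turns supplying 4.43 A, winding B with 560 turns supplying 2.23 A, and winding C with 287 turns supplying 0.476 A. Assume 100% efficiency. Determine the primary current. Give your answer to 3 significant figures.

V_A = 230 × 506/2481 = 46.909 V; V_B = 230 × 560/2481 = 51.915 V; V_C = 230 × 287/2481 = 26.606 V.
P_out = V_A I_A + V_B I_B + V_C I_C = 46.909×4.43 + 51.915×2.23 + 26.606×0.476 = 207.80 + 115.77 + 12.665 = 336.24 W.
Ideal ⇒ P_in = P_out, so I_p = P_out/V_p = 336.24/230 = 1.46 A.

I_p ≈ 1.46 A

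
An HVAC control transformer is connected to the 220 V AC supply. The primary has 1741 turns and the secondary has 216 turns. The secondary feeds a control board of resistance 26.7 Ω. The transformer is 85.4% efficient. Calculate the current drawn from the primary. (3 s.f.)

I_p ≈ 0.149 A

V_s = 220 × 216/1741 = 27.295 V.
I_s = V_s/R = 27.295/26.7 = 1.0223 A.
P_out = V_s I_s = 27.295 × 1.0223 = 27.903 W.
P_in = P_out/η = 27.903/0.854 = 32.673 W.
I_p = P_in/V_p = 32.673/220 = 0.149 A.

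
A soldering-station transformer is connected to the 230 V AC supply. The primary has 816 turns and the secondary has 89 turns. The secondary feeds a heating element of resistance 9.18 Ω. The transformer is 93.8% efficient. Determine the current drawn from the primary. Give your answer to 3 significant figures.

I_p ≈ 0.318 A

V_s = 230 × 89/816 = 25.086 V.
I_s = V_s/R = 25.086/9.18 = 2.7327 A.
P_out = V_s I_s = 25.086 × 2.7327 = 68.551 W.
P_in = P_out/η = 68.551/0.938 = 73.082 W.
I_p = P_in/V_p = 73.082/230 = 0.318 A.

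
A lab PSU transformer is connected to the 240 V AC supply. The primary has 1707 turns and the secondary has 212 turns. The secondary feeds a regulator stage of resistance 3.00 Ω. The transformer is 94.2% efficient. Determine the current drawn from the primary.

V_s = 240 × 212/1707 = 29.807 V.
I_s = V_s/R = 29.807/3.00 = 9.9356 A.
P_out = V_s I_s = 29.807 × 9.9356 = 296.15 W.
P_in = P_out/η = 296.15/0.942 = 314.38 W.
I_p = P_in/V_p = 314.38/240 = 1.31 A.

I_p ≈ 1.31 A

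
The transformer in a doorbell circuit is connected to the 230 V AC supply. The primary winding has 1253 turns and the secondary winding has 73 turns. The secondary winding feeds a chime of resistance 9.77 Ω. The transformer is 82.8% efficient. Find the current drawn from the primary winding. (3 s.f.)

V_s = 230 × 73/1253 = 13.400 V.
I_s = V_s/R = 13.400/9.77 = 1.3715 A.
P_out = V_s I_s = 13.400 × 1.3715 = 18.378 W.
P_in = P_out/η = 18.378/0.828 = 22.196 W.
I_p = P_in/V_p = 22.196/230 = 0.0965 A.

I_p ≈ 0.0965 A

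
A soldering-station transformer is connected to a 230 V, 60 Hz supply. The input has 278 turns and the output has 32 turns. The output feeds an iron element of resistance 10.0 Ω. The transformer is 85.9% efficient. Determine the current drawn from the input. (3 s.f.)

I_in ≈ 0.355 A

V_out = 230 × 32/278 = 26.475 V.
I_out = V_out/R = 26.475/10.0 = 2.6475 A.
P_out = V_out I_out = 26.475 × 2.6475 = 70.092 W.
P_in = P_out/η = 70.092/0.859 = 81.597 W.
I_in = P_in/V_in = 81.597/230 = 0.355 A.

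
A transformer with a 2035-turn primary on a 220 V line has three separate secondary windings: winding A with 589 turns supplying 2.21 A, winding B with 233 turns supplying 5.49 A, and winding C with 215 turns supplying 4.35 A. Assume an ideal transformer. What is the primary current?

I_p ≈ 1.73 A

V_A = 220 × 589/2035 = 63.676 V; V_B = 220 × 233/2035 = 25.189 V; V_C = 220 × 215/2035 = 23.243 V.
P_out = V_A I_A + V_B I_B + V_C I_C = 63.676×2.21 + 25.189×5.49 + 23.243×4.35 = 140.72 + 138.29 + 101.11 = 380.12 W.
Ideal ⇒ P_in = P_out, so I_p = P_out/V_p = 380.12/220 = 1.73 A.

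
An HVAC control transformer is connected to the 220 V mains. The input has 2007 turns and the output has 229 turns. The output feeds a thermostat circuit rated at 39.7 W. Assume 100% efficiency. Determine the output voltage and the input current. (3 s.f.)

V_out ≈ 25.1 V, I_in ≈ 0.180 A

V_out = V_in × N_out/N_in = 220 × 229/2007 = 25.102 V.
I_out = P/V_out = 39.7/25.102 = 1.5815 A.
I_in = I_out × N_out/N_in = 1.5815 × 229/2007 = 0.180 A.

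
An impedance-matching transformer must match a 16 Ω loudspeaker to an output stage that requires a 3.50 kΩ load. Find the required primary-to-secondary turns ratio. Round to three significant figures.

Z_p/Z_s = (N_p/N_s)², so N_p/N_s = √(3500/16) = √219 = 14.8.

N_p/N_s ≈ 14.8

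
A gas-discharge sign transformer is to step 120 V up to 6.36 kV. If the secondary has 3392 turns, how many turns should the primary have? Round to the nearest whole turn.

N_p/N_s = V_p/V_s, so N_p = 3392 × 120/6360 = 64.0 ≈ 64 turns.

N_p = 64 turns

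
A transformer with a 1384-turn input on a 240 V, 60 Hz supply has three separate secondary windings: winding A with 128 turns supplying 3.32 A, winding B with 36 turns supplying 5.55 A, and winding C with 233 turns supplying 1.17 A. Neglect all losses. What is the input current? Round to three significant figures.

V_A = 240 × 128/1384 = 22.197 V; V_B = 240 × 36/1384 = 6.2428 V; V_C = 240 × 233/1384 = 40.405 V.
P_out = V_A I_A + V_B I_B + V_C I_C = 22.197×3.32 + 6.2428×5.55 + 40.405×1.17 = 73.692 + 34.647 + 47.273 = 155.61 W.
Ideal ⇒ P_in = P_out, so I_in = P_out/V_in = 155.61/240 = 0.648 A.

I_in ≈ 0.648 A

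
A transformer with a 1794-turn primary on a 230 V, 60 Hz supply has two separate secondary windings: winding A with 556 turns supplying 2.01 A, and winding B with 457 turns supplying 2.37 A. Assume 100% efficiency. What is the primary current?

V_A = 230 × 556/1794 = 71.282 V; V_B = 230 × 457/1794 = 58.590 V.
P_out = V_A I_A + V_B I_B = 71.282×2.01 + 58.590×2.37 = 143.28 + 138.86 = 282.13 W.
Ideal ⇒ P_in = P_out, so I_p = P_out/V_p = 282.13/230 = 1.23 A.

I_p ≈ 1.23 A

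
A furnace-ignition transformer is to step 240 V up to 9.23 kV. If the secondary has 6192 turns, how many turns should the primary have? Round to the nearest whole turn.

N_p = 161 turns

N_p/N_s = V_p/V_s, so N_p = 6192 × 240/9230 = 161.0 ≈ 161 turns.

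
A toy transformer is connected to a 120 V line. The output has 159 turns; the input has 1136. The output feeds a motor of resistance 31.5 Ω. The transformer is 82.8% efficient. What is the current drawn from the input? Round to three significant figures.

V_out = 120 × 159/1136 = 16.796 V.
I_out = V_out/R = 16.796/31.5 = 0.53320 A.
P_out = V_out I_out = 16.796 × 0.53320 = 8.9555 W.
P_in = P_out/η = 8.9555/0.828 = 10.816 W.
I_in = P_in/V_in = 10.816/120 = 0.0901 A.

I_in ≈ 0.0901 A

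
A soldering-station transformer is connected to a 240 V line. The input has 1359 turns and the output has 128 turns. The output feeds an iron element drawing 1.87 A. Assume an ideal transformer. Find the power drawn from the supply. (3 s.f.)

P ≈ 42.3 W

I_in = I_out × N_out/N_in = 1.87 × 128/1359 = 0.17613 A.
P = V_in I_in = 240 × 0.17613 = 42.3 W.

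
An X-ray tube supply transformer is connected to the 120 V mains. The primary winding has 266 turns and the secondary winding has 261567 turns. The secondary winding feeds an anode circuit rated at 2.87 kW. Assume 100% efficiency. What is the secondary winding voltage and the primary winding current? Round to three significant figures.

V_s = V_p × N_s/N_p = 120 × 261567/266 = 118000 V.
I_s = P/V_s = 2870/118000 = 0.024322 A.
I_p = I_s × N_s/N_p = 0.024322 × 261567/266 = 23.9 A.

V_s ≈ 118000 V, I_p ≈ 23.9 A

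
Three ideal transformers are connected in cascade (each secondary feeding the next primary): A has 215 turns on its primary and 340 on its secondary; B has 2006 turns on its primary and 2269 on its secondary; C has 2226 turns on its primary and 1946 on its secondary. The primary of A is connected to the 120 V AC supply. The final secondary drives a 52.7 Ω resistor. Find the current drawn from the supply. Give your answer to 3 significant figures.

Secondary of A: V = 120.00 × 340/215 = 189.77 V.
Secondary of B: V = 189.77 × 2269/2006 = 214.65 V.
Secondary of C: V = 214.65 × 1946/2226 = 187.65 V.
I_load = 187.65/52.7 = 3.5607 A, so P_out = 187.65 × 3.5607 = 668.15 W.
All ideal ⇒ P_in = P_out, so I_supply = 668.15/120 = 5.57 A.

I_supply ≈ 5.57 A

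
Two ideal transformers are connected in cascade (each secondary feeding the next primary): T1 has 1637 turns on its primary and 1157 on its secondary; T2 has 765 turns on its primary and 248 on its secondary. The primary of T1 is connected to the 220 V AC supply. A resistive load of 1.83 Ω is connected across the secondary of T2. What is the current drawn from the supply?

Secondary of T1: V = 220.00 × 1157/1637 = 155.49 V.
Secondary of T2: V = 155.49 × 248/765 = 50.408 V.
I_load = 50.408/1.83 = 27.545 A, so P_out = 50.408 × 27.545 = 1388.5 W.
All ideal ⇒ P_in = P_out, so I_supply = 1388.5/220 = 6.31 A.

I_supply ≈ 6.31 A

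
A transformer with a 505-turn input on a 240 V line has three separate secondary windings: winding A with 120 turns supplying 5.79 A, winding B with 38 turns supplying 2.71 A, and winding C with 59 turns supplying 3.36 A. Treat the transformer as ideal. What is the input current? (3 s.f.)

V_A = 240 × 120/505 = 57.030 V; V_B = 240 × 38/505 = 18.059 V; V_C = 240 × 59/505 = 28.040 V.
P_out = V_A I_A + V_B I_B + V_C I_C = 57.030×5.79 + 18.059×2.71 + 28.040×3.36 = 330.20 + 48.941 + 94.213 = 473.36 W.
Ideal ⇒ P_in = P_out, so I_in = P_out/V_in = 473.36/240 = 1.97 A.

I_in ≈ 1.97 A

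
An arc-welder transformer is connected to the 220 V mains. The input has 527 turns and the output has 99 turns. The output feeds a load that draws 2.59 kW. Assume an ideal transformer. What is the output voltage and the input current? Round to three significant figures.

V_out = V_in × N_out/N_in = 220 × 99/527 = 41.328 V.
I_out = P/V_out = 2590/41.328 = 62.669 A.
I_in = I_out × N_out/N_in = 62.669 × 99/527 = 11.8 A.

V_out ≈ 41.3 V, I_in ≈ 11.8 A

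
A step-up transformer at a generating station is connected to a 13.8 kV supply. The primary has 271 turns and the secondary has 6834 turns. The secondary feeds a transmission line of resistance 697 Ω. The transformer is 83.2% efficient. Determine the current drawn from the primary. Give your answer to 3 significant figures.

V_s = 13800 × 6834/271 = 348000 V.
I_s = V_s/R = 348000/697 = 499.29 A.
P_out = V_s I_s = 348000 × 499.29 = 1.7375×10^8 W.
P_in = P_out/η = 1.7375×10^8/0.832 = 2.0884×10^8 W.
I_p = P_in/V_p = 2.0884×10^8/13800 = 15100 A.

I_p ≈ 15100 A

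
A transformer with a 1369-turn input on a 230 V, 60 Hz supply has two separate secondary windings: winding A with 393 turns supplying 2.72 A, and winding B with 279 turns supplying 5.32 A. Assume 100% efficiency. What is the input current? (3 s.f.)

I_in ≈ 1.87 A

V_A = 230 × 393/1369 = 66.026 V; V_B = 230 × 279/1369 = 46.874 V.
P_out = V_A I_A + V_B I_B = 66.026×2.72 + 46.874×5.32 = 179.59 + 249.37 = 428.96 W.
Ideal ⇒ P_in = P_out, so I_in = P_out/V_in = 428.96/230 = 1.87 A.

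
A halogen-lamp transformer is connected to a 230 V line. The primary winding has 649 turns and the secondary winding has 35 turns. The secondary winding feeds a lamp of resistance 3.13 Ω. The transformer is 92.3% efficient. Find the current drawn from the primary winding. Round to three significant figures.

I_p ≈ 0.232 A

V_s = 230 × 35/649 = 12.404 V.
I_s = V_s/R = 12.404/3.13 = 3.9628 A.
P_out = V_s I_s = 12.404 × 3.9628 = 49.154 W.
P_in = P_out/η = 49.154/0.923 = 53.255 W.
I_p = P_in/V_p = 53.255/230 = 0.232 A.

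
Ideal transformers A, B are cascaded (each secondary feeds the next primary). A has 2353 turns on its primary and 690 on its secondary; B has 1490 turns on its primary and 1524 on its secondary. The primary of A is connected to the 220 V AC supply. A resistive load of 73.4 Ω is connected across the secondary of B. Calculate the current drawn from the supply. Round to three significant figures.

I_supply ≈ 0.270 A

After A: V = 220.00 × 690/2353 = 64.513 V.
After B: V = 64.513 × 1524/1490 = 65.986 V.
I_load = 65.986/73.4 = 0.89899 A, so P_out = 65.986 × 0.89899 = 59.320 W.
All ideal ⇒ P_in = P_out, so I_supply = 59.320/220 = 0.270 A.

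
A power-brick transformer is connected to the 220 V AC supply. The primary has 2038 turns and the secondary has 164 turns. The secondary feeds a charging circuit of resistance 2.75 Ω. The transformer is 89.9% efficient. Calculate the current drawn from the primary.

I_p ≈ 0.576 A

V_s = 220 × 164/2038 = 17.704 V.
I_s = V_s/R = 17.704/2.75 = 6.4377 A.
P_out = V_s I_s = 17.704 × 6.4377 = 113.97 W.
P_in = P_out/η = 113.97/0.899 = 126.77 W.
I_p = P_in/V_p = 126.77/220 = 0.576 A.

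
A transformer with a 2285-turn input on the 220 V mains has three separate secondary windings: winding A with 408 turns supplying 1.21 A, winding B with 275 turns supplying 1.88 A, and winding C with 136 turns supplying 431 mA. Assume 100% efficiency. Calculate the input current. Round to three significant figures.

V_A = 220 × 408/2285 = 39.282 V; V_B = 220 × 275/2285 = 26.477 V; V_C = 220 × 136/2285 = 13.094 V.
P_out = V_A I_A + V_B I_B + V_C I_C = 39.282×1.21 + 26.477×1.88 + 13.094×0.431 = 47.532 + 49.777 + 5.6436 = 102.95 W.
Ideal ⇒ P_in = P_out, so I_in = P_out/V_in = 102.95/220 = 0.468 A.

I_in ≈ 0.468 A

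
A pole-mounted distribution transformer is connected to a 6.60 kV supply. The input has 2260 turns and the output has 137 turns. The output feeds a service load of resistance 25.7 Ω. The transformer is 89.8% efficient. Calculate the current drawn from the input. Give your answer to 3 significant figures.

I_in ≈ 1.05 A

V_out = 6600 × 137/2260 = 400.09 V.
I_out = V_out/R = 400.09/25.7 = 15.568 A.
P_out = V_out I_out = 400.09 × 15.568 = 6228.4 W.
P_in = P_out/η = 6228.4/0.898 = 6935.9 W.
I_in = P_in/V_in = 6935.9/6600 = 1.05 A.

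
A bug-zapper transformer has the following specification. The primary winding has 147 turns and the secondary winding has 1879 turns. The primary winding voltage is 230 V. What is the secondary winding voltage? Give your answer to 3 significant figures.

V_s ≈ 2940 V

V_s/V_p = N_s/N_p, so V_s = 230 × 1879/147 = 2940 V.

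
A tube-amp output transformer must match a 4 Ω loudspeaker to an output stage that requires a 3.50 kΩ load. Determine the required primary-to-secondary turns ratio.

N_p/N_s ≈ 29.6

Z_p/Z_s = (N_p/N_s)², so N_p/N_s = √(3500/4) = √875 = 29.6.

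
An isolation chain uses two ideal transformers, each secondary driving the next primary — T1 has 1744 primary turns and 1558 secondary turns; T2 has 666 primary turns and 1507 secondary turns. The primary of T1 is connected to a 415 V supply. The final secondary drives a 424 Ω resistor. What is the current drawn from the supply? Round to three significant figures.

I_supply ≈ 4.00 A

After T1: V = 415.00 × 1558/1744 = 370.74 V.
After T2: V = 370.74 × 1507/666 = 838.90 V.
I_load = 838.90/424 = 1.9785 A, so P_out = 838.90 × 1.9785 = 1659.8 W.
All ideal ⇒ P_in = P_out, so I_supply = 1659.8/415 = 4.00 A.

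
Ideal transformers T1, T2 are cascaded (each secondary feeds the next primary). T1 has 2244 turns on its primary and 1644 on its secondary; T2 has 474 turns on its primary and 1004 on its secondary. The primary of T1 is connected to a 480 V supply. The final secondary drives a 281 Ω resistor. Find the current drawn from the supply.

Secondary of T1: V = 480.00 × 1644/2244 = 351.66 V.
Secondary of T2: V = 351.66 × 1004/474 = 744.86 V.
I_load = 744.86/281 = 2.6508 A, so P_out = 744.86 × 2.6508 = 1974.4 W.
All ideal ⇒ P_in = P_out, so I_supply = 1974.4/480 = 4.11 A.

I_supply ≈ 4.11 A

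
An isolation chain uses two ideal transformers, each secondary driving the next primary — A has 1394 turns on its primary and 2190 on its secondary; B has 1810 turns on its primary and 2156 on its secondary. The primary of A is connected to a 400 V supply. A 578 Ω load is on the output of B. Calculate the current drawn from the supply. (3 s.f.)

After A: V = 400.00 × 2190/1394 = 628.41 V.
After B: V = 628.41 × 2156/1810 = 748.53 V.
I_load = 748.53/578 = 1.2950 A, so P_out = 748.53 × 1.2950 = 969.38 W.
All ideal ⇒ P_in = P_out, so I_supply = 969.38/400 = 2.42 A.

I_supply ≈ 2.42 A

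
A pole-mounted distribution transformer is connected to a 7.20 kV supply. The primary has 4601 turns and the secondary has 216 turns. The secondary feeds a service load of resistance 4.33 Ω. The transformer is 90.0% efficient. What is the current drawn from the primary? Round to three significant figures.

V_s = 7200 × 216/4601 = 338.01 V.
I_s = V_s/R = 338.01/4.33 = 78.063 A.
P_out = V_s I_s = 338.01 × 78.063 = 26386 W.
P_in = P_out/η = 26386/0.900 = 29318 W.
I_p = P_in/V_p = 29318/7200 = 4.07 A.

I_p ≈ 4.07 A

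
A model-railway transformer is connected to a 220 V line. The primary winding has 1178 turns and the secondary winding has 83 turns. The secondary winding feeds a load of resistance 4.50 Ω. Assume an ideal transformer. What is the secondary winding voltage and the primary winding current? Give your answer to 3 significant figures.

V_s ≈ 15.5 V, I_p ≈ 0.243 A

V_s = V_p × N_s/N_p = 220 × 83/1178 = 15.501 V.
I_s = V_s/R = 15.501/4.50 = 3.4446 A.
I_p = I_s × N_s/N_p = 3.4446 × 83/1178 = 0.243 A.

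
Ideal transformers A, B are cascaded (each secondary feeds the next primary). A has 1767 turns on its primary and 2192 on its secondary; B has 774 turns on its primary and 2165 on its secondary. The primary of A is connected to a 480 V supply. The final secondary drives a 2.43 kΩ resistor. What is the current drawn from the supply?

Secondary of A: V = 480.00 × 2192/1767 = 595.45 V.
Secondary of B: V = 595.45 × 2165/774 = 1665.6 V.
I_load = 1665.6/2430 = 0.68542 A, so P_out = 1665.6 × 0.68542 = 1141.6 W.
All ideal ⇒ P_in = P_out, so I_supply = 1141.6/480 = 2.38 A.

I_supply ≈ 2.38 A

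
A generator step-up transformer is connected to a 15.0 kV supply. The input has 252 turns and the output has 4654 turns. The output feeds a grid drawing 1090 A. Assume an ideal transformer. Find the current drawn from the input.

I_in ≈ 20100 A

For an ideal transformer I_in N_in = I_out N_out, so I_in = 1090 × 4654/252 = 20100 A.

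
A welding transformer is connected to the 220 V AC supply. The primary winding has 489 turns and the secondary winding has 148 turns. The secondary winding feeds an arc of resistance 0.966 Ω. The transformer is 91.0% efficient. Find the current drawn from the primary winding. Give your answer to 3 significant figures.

V_s = 220 × 148/489 = 66.585 V.
I_s = V_s/R = 66.585/0.966 = 68.928 A.
P_out = V_s I_s = 66.585 × 68.928 = 4589.6 W.
P_in = P_out/η = 4589.6/0.910 = 5043.5 W.
I_p = P_in/V_p = 5043.5/220 = 22.9 A.

I_p ≈ 22.9 A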